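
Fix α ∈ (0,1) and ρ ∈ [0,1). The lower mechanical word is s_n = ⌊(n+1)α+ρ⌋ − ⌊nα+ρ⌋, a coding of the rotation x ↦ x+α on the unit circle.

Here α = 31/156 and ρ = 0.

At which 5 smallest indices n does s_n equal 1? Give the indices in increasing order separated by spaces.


n=0: ⌊31/156⌋−⌊0/156⌋ = 0−0 = 0
n=1: ⌊62/156⌋−⌊31/156⌋ = 0−0 = 0
n=2: ⌊93/156⌋−⌊62/156⌋ = 0−0 = 0
n=3: ⌊124/156⌋−⌊93/156⌋ = 0−0 = 0
n=4: ⌊155/156⌋−⌊124/156⌋ = 0−0 = 0
n=5: ⌊186/156⌋−⌊155/156⌋ = 1−0 = 1  ← one
n=6: ⌊217/156⌋−⌊186/156⌋ = 1−1 = 0
n=7: ⌊248/156⌋−⌊217/156⌋ = 1−1 = 0
n=8: ⌊279/156⌋−⌊248/156⌋ = 1−1 = 0
n=9: ⌊310/156⌋−⌊279/156⌋ = 1−1 = 0
n=10: ⌊341/156⌋−⌊310/156⌋ = 2−1 = 1  ← one
n=11: ⌊372/156⌋−⌊341/156⌋ = 2−2 = 0
n=12: ⌊403/156⌋−⌊372/156⌋ = 2−2 = 0
n=13: ⌊434/156⌋−⌊403/156⌋ = 2−2 = 0
n=14: ⌊465/156⌋−⌊434/156⌋ = 2−2 = 0
n=15: ⌊496/156⌋−⌊465/156⌋ = 3−2 = 1  ← one
n=16: ⌊527/156⌋−⌊496/156⌋ = 3−3 = 0
n=17: ⌊558/156⌋−⌊527/156⌋ = 3−3 = 0
n=18: ⌊589/156⌋−⌊558/156⌋ = 3−3 = 0
n=19: ⌊620/156⌋−⌊589/156⌋ = 3−3 = 0
n=20: ⌊651/156⌋−⌊620/156⌋ = 4−3 = 1  ← one
n=21: ⌊682/156⌋−⌊651/156⌋ = 4−4 = 0
n=22: ⌊713/156⌋−⌊682/156⌋ = 4−4 = 0
n=23: ⌊744/156⌋−⌊713/156⌋ = 4−4 = 0
n=24: ⌊775/156⌋−⌊744/156⌋ = 4−4 = 0
n=25: ⌊806/156⌋−⌊775/156⌋ = 5−4 = 1  ← one
positions of the first 5 ones: 5 10 15 20 25

5 10 15 20 25


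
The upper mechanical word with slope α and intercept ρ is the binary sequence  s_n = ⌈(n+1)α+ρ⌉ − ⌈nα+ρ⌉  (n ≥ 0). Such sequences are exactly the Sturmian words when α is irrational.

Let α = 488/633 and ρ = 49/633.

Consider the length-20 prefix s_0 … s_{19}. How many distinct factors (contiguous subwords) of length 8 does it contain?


9

t_n = ⌈(n·488+49)/633⌉ for n = 0 … 20:
  n=0…9: ⌈49/633⌉=1 ⌈537/633⌉=1 ⌈1025/633⌉=2 ⌈1513/633⌉=3 ⌈2001/633⌉=4 ⌈2489/633⌉=4 ⌈2977/633⌉=5 ⌈3465/633⌉=6 ⌈3953/633⌉=7 ⌈4441/633⌉=8
  n=10…19: ⌈4929/633⌉=8 ⌈5417/633⌉=9 ⌈5905/633⌉=10 ⌈6393/633⌉=11 ⌈6881/633⌉=11 ⌈7369/633⌉=12 ⌈7857/633⌉=13 ⌈8345/633⌉=14 ⌈8833/633⌉=14 ⌈9321/633⌉=15
  n=20: ⌈9809/633⌉=16
s_n = t_(n+1) − t_n for n = 0 … 19 gives
prefix = 01110111101110111011
slide a length-8 window over [0..7] … [12..19] (13 windows); first occurrence of each distinct factor:
  [  0..  7] 01110111
  [  1..  8] 11101111
  [  2..  9] 11011110
  [  3.. 10] 10111101
  [  4.. 11] 01111011
  [  5.. 12] 11110111
  [  6.. 13] 11101110
  [  7.. 14] 11011101
  [  8.. 15] 10111011
  (the other 4 windows repeat one of these)
distinct factors: {01110111, 01111011, 10111011, 10111101, 11011101, 11011110, 11101110, 11101111, 11110111}
count = 9  (Sturmian bound for length 8 is 9)


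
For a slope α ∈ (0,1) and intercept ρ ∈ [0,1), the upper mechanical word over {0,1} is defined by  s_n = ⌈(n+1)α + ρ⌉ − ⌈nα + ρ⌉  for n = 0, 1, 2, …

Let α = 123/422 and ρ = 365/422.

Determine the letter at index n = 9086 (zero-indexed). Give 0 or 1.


0

(n+1)α + ρ = (9087·123 + 365) / 422 = 1118066/422
nα + ρ     = (9086·123 + 365) / 422 = 1117943/422
⌈1118066/422⌉ = 2650,  ⌈1117943/422⌉ = 2650
s_{9086} = 2650 − 2650 = 0


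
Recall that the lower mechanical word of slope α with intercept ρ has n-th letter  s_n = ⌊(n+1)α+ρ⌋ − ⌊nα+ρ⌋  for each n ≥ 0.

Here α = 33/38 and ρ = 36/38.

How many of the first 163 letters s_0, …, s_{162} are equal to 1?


142

#1s = Σ_{n=0}^{162} s_n = Σ_{n=0}^{162} (⌊(n+1)α+ρ⌋ − ⌊nα+ρ⌋)
the sum telescopes: every ⌊nα+ρ⌋ with 0 < n < 163 appears once with + and once with −, leaving ⌊163α+ρ⌋ − ⌊0·α+ρ⌋
163α + ρ = (163·33 + 36) / 38 = 5415/38
ρ = 36/38
⌊5415/38⌋ = 142,  ⌊36/38⌋ = 0
#1s = 142 − 0 = 142


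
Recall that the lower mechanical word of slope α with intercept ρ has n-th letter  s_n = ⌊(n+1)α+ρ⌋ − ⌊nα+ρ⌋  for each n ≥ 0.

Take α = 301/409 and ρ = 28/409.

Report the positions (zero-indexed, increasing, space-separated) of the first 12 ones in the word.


1 2 3 5 6 8 9 10 12 13 14 16

n=0: ⌊329/409⌋−⌊28/409⌋ = 0−0 = 0
n=1: ⌊630/409⌋−⌊329/409⌋ = 1−0 = 1  ← one
n=2: ⌊931/409⌋−⌊630/409⌋ = 2−1 = 1  ← one
n=3: ⌊1232/409⌋−⌊931/409⌋ = 3−2 = 1  ← one
n=4: ⌊1533/409⌋−⌊1232/409⌋ = 3−3 = 0
n=5: ⌊1834/409⌋−⌊1533/409⌋ = 4−3 = 1  ← one
n=6: ⌊2135/409⌋−⌊1834/409⌋ = 5−4 = 1  ← one
n=7: ⌊2436/409⌋−⌊2135/409⌋ = 5−5 = 0
n=8: ⌊2737/409⌋−⌊2436/409⌋ = 6−5 = 1  ← one
n=9: ⌊3038/409⌋−⌊2737/409⌋ = 7−6 = 1  ← one
n=10: ⌊3339/409⌋−⌊3038/409⌋ = 8−7 = 1  ← one
n=11: ⌊3640/409⌋−⌊3339/409⌋ = 8−8 = 0
n=12: ⌊3941/409⌋−⌊3640/409⌋ = 9−8 = 1  ← one
n=13: ⌊4242/409⌋−⌊3941/409⌋ = 10−9 = 1  ← one
n=14: ⌊4543/409⌋−⌊4242/409⌋ = 11−10 = 1  ← one
n=15: ⌊4844/409⌋−⌊4543/409⌋ = 11−11 = 0
n=16: ⌊5145/409⌋−⌊4844/409⌋ = 12−11 = 1  ← one
positions of the first 12 ones: 1 2 3 5 6 8 9 10 12 13 14 16


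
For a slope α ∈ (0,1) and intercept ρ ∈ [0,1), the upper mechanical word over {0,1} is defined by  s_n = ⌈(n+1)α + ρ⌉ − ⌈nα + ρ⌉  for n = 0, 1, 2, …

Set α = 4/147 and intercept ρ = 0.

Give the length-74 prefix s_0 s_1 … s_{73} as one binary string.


n=0: ⌈(1·4)/147⌉ − ⌈(0·4)/147⌉ = ⌈4/147⌉ − ⌈0/147⌉ = 1 − 0 = 1
n=1: ⌈(2·4)/147⌉ − ⌈(1·4)/147⌉ = ⌈8/147⌉ − ⌈4/147⌉ = 1 − 1 = 0
n=2: ⌈(3·4)/147⌉ − ⌈(2·4)/147⌉ = ⌈12/147⌉ − ⌈8/147⌉ = 1 − 1 = 0
n=3: ⌈(4·4)/147⌉ − ⌈(3·4)/147⌉ = ⌈16/147⌉ − ⌈12/147⌉ = 1 − 1 = 0
n=4: ⌈(5·4)/147⌉ − ⌈(4·4)/147⌉ = ⌈20/147⌉ − ⌈16/147⌉ = 1 − 1 = 0
n=5: ⌈(6·4)/147⌉ − ⌈(5·4)/147⌉ = ⌈24/147⌉ − ⌈20/147⌉ = 1 − 1 = 0
n=6: ⌈(7·4)/147⌉ − ⌈(6·4)/147⌉ = ⌈28/147⌉ − ⌈24/147⌉ = 1 − 1 = 0
n=7: ⌈(8·4)/147⌉ − ⌈(7·4)/147⌉ = ⌈32/147⌉ − ⌈28/147⌉ = 1 − 1 = 0
n=8: ⌈(9·4)/147⌉ − ⌈(8·4)/147⌉ = ⌈36/147⌉ − ⌈32/147⌉ = 1 − 1 = 0
n=9: ⌈(10·4)/147⌉ − ⌈(9·4)/147⌉ = ⌈40/147⌉ − ⌈36/147⌉ = 1 − 1 = 0
n=10: ⌈(11·4)/147⌉ − ⌈(10·4)/147⌉ = ⌈44/147⌉ − ⌈40/147⌉ = 1 − 1 = 0
n=11: ⌈(12·4)/147⌉ − ⌈(11·4)/147⌉ = ⌈48/147⌉ − ⌈44/147⌉ = 1 − 1 = 0
n=12: ⌈(13·4)/147⌉ − ⌈(12·4)/147⌉ = ⌈52/147⌉ − ⌈48/147⌉ = 1 − 1 = 0
n=13: ⌈(14·4)/147⌉ − ⌈(13·4)/147⌉ = ⌈56/147⌉ − ⌈52/147⌉ = 1 − 1 = 0
n=14: ⌈(15·4)/147⌉ − ⌈(14·4)/147⌉ = ⌈60/147⌉ − ⌈56/147⌉ = 1 − 1 = 0
n=15: ⌈(16·4)/147⌉ − ⌈(15·4)/147⌉ = ⌈64/147⌉ − ⌈60/147⌉ = 1 − 1 = 0
n=16: ⌈(17·4)/147⌉ − ⌈(16·4)/147⌉ = ⌈68/147⌉ − ⌈64/147⌉ = 1 − 1 = 0
n=17: ⌈(18·4)/147⌉ − ⌈(17·4)/147⌉ = ⌈72/147⌉ − ⌈68/147⌉ = 1 − 1 = 0
n=18: ⌈(19·4)/147⌉ − ⌈(18·4)/147⌉ = ⌈76/147⌉ − ⌈72/147⌉ = 1 − 1 = 0
n=19: ⌈(20·4)/147⌉ − ⌈(19·4)/147⌉ = ⌈80/147⌉ − ⌈76/147⌉ = 1 − 1 = 0
n=20: ⌈(21·4)/147⌉ − ⌈(20·4)/147⌉ = ⌈84/147⌉ − ⌈80/147⌉ = 1 − 1 = 0
n=21: ⌈(22·4)/147⌉ − ⌈(21·4)/147⌉ = ⌈88/147⌉ − ⌈84/147⌉ = 1 − 1 = 0
n=22: ⌈(23·4)/147⌉ − ⌈(22·4)/147⌉ = ⌈92/147⌉ − ⌈88/147⌉ = 1 − 1 = 0
n=23: ⌈(24·4)/147⌉ − ⌈(23·4)/147⌉ = ⌈96/147⌉ − ⌈92/147⌉ = 1 − 1 = 0
n=24: ⌈(25·4)/147⌉ − ⌈(24·4)/147⌉ = ⌈100/147⌉ − ⌈96/147⌉ = 1 − 1 = 0
n=25: ⌈(26·4)/147⌉ − ⌈(25·4)/147⌉ = ⌈104/147⌉ − ⌈100/147⌉ = 1 − 1 = 0
n=26: ⌈(27·4)/147⌉ − ⌈(26·4)/147⌉ = ⌈108/147⌉ − ⌈104/147⌉ = 1 − 1 = 0
n=27: ⌈(28·4)/147⌉ − ⌈(27·4)/147⌉ = ⌈112/147⌉ − ⌈108/147⌉ = 1 − 1 = 0
n=28: ⌈(29·4)/147⌉ − ⌈(28·4)/147⌉ = ⌈116/147⌉ − ⌈112/147⌉ = 1 − 1 = 0
n=29: ⌈(30·4)/147⌉ − ⌈(29·4)/147⌉ = ⌈120/147⌉ − ⌈116/147⌉ = 1 − 1 = 0
n=30: ⌈(31·4)/147⌉ − ⌈(30·4)/147⌉ = ⌈124/147⌉ − ⌈120/147⌉ = 1 − 1 = 0
n=31: ⌈(32·4)/147⌉ − ⌈(31·4)/147⌉ = ⌈128/147⌉ − ⌈124/147⌉ = 1 − 1 = 0
n=32: ⌈(33·4)/147⌉ − ⌈(32·4)/147⌉ = ⌈132/147⌉ − ⌈128/147⌉ = 1 − 1 = 0
n=33: ⌈(34·4)/147⌉ − ⌈(33·4)/147⌉ = ⌈136/147⌉ − ⌈132/147⌉ = 1 − 1 = 0
n=34: ⌈(35·4)/147⌉ − ⌈(34·4)/147⌉ = ⌈140/147⌉ − ⌈136/147⌉ = 1 − 1 = 0
n=35: ⌈(36·4)/147⌉ − ⌈(35·4)/147⌉ = ⌈144/147⌉ − ⌈140/147⌉ = 1 − 1 = 0
n=36: ⌈(37·4)/147⌉ − ⌈(36·4)/147⌉ = ⌈148/147⌉ − ⌈144/147⌉ = 2 − 1 = 1
n=37: ⌈(38·4)/147⌉ − ⌈(37·4)/147⌉ = ⌈152/147⌉ − ⌈148/147⌉ = 2 − 2 = 0
n=38: ⌈(39·4)/147⌉ − ⌈(38·4)/147⌉ = ⌈156/147⌉ − ⌈152/147⌉ = 2 − 2 = 0
n=39: ⌈(40·4)/147⌉ − ⌈(39·4)/147⌉ = ⌈160/147⌉ − ⌈156/147⌉ = 2 − 2 = 0
n=40: ⌈(41·4)/147⌉ − ⌈(40·4)/147⌉ = ⌈164/147⌉ − ⌈160/147⌉ = 2 − 2 = 0
n=41: ⌈(42·4)/147⌉ − ⌈(41·4)/147⌉ = ⌈168/147⌉ − ⌈164/147⌉ = 2 − 2 = 0
n=42: ⌈(43·4)/147⌉ − ⌈(42·4)/147⌉ = ⌈172/147⌉ − ⌈168/147⌉ = 2 − 2 = 0
n=43: ⌈(44·4)/147⌉ − ⌈(43·4)/147⌉ = ⌈176/147⌉ − ⌈172/147⌉ = 2 − 2 = 0
n=44: ⌈(45·4)/147⌉ − ⌈(44·4)/147⌉ = ⌈180/147⌉ − ⌈176/147⌉ = 2 − 2 = 0
n=45: ⌈(46·4)/147⌉ − ⌈(45·4)/147⌉ = ⌈184/147⌉ − ⌈180/147⌉ = 2 − 2 = 0
n=46: ⌈(47·4)/147⌉ − ⌈(46·4)/147⌉ = ⌈188/147⌉ − ⌈184/147⌉ = 2 − 2 = 0
n=47: ⌈(48·4)/147⌉ − ⌈(47·4)/147⌉ = ⌈192/147⌉ − ⌈188/147⌉ = 2 − 2 = 0
n=48: ⌈(49·4)/147⌉ − ⌈(48·4)/147⌉ = ⌈196/147⌉ − ⌈192/147⌉ = 2 − 2 = 0
n=49: ⌈(50·4)/147⌉ − ⌈(49·4)/147⌉ = ⌈200/147⌉ − ⌈196/147⌉ = 2 − 2 = 0
n=50: ⌈(51·4)/147⌉ − ⌈(50·4)/147⌉ = ⌈204/147⌉ − ⌈200/147⌉ = 2 − 2 = 0
n=51: ⌈(52·4)/147⌉ − ⌈(51·4)/147⌉ = ⌈208/147⌉ − ⌈204/147⌉ = 2 − 2 = 0
n=52: ⌈(53·4)/147⌉ − ⌈(52·4)/147⌉ = ⌈212/147⌉ − ⌈208/147⌉ = 2 − 2 = 0
n=53: ⌈(54·4)/147⌉ − ⌈(53·4)/147⌉ = ⌈216/147⌉ − ⌈212/147⌉ = 2 − 2 = 0
n=54: ⌈(55·4)/147⌉ − ⌈(54·4)/147⌉ = ⌈220/147⌉ − ⌈216/147⌉ = 2 − 2 = 0
n=55: ⌈(56·4)/147⌉ − ⌈(55·4)/147⌉ = ⌈224/147⌉ − ⌈220/147⌉ = 2 − 2 = 0
n=56: ⌈(57·4)/147⌉ − ⌈(56·4)/147⌉ = ⌈228/147⌉ − ⌈224/147⌉ = 2 − 2 = 0
n=57: ⌈(58·4)/147⌉ − ⌈(57·4)/147⌉ = ⌈232/147⌉ − ⌈228/147⌉ = 2 − 2 = 0
n=58: ⌈(59·4)/147⌉ − ⌈(58·4)/147⌉ = ⌈236/147⌉ − ⌈232/147⌉ = 2 − 2 = 0
n=59: ⌈(60·4)/147⌉ − ⌈(59·4)/147⌉ = ⌈240/147⌉ − ⌈236/147⌉ = 2 − 2 = 0
n=60: ⌈(61·4)/147⌉ − ⌈(60·4)/147⌉ = ⌈244/147⌉ − ⌈240/147⌉ = 2 − 2 = 0
n=61: ⌈(62·4)/147⌉ − ⌈(61·4)/147⌉ = ⌈248/147⌉ − ⌈244/147⌉ = 2 − 2 = 0
n=62: ⌈(63·4)/147⌉ − ⌈(62·4)/147⌉ = ⌈252/147⌉ − ⌈248/147⌉ = 2 − 2 = 0
n=63: ⌈(64·4)/147⌉ − ⌈(63·4)/147⌉ = ⌈256/147⌉ − ⌈252/147⌉ = 2 − 2 = 0
n=64: ⌈(65·4)/147⌉ − ⌈(64·4)/147⌉ = ⌈260/147⌉ − ⌈256/147⌉ = 2 − 2 = 0
n=65: ⌈(66·4)/147⌉ − ⌈(65·4)/147⌉ = ⌈264/147⌉ − ⌈260/147⌉ = 2 − 2 = 0
n=66: ⌈(67·4)/147⌉ − ⌈(66·4)/147⌉ = ⌈268/147⌉ − ⌈264/147⌉ = 2 − 2 = 0
n=67: ⌈(68·4)/147⌉ − ⌈(67·4)/147⌉ = ⌈272/147⌉ − ⌈268/147⌉ = 2 − 2 = 0
n=68: ⌈(69·4)/147⌉ − ⌈(68·4)/147⌉ = ⌈276/147⌉ − ⌈272/147⌉ = 2 − 2 = 0
n=69: ⌈(70·4)/147⌉ − ⌈(69·4)/147⌉ = ⌈280/147⌉ − ⌈276/147⌉ = 2 − 2 = 0
n=70: ⌈(71·4)/147⌉ − ⌈(70·4)/147⌉ = ⌈284/147⌉ − ⌈280/147⌉ = 2 − 2 = 0
n=71: ⌈(72·4)/147⌉ − ⌈(71·4)/147⌉ = ⌈288/147⌉ − ⌈284/147⌉ = 2 − 2 = 0
n=72: ⌈(73·4)/147⌉ − ⌈(72·4)/147⌉ = ⌈292/147⌉ − ⌈288/147⌉ = 2 − 2 = 0
n=73: ⌈(74·4)/147⌉ − ⌈(73·4)/147⌉ = ⌈296/147⌉ − ⌈292/147⌉ = 3 − 2 = 1

10000000000000000000000000000000000010000000000000000000000000000000000001


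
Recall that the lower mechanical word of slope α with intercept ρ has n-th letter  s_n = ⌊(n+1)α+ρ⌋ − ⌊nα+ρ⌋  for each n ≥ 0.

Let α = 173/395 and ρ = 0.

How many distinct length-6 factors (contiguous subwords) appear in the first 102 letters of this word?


7

t_n = ⌊(n·173)/395⌋ for n = 0 … 102:
  n=0…9: ⌊0/395⌋=0 ⌊173/395⌋=0 ⌊346/395⌋=0 ⌊519/395⌋=1 ⌊692/395⌋=1 ⌊865/395⌋=2 ⌊1038/395⌋=2 ⌊1211/395⌋=3 ⌊1384/395⌋=3 ⌊1557/395⌋=3
  n=10…19: ⌊1730/395⌋=4 ⌊1903/395⌋=4 ⌊2076/395⌋=5 ⌊2249/395⌋=5 ⌊2422/395⌋=6 ⌊2595/395⌋=6 ⌊2768/395⌋=7 ⌊2941/395⌋=7 ⌊3114/395⌋=7 ⌊3287/395⌋=8
  n=20…29: ⌊3460/395⌋=8 ⌊3633/395⌋=9 ⌊3806/395⌋=9 ⌊3979/395⌋=10 ⌊4152/395⌋=10 ⌊4325/395⌋=10 ⌊4498/395⌋=11 ⌊4671/395⌋=11 ⌊4844/395⌋=12 ⌊5017/395⌋=12
  n=30…39: ⌊5190/395⌋=13 ⌊5363/395⌋=13 ⌊5536/395⌋=14 ⌊5709/395⌋=14 ⌊5882/395⌋=14 ⌊6055/395⌋=15 ⌊6228/395⌋=15 ⌊6401/395⌋=16 ⌊6574/395⌋=16 ⌊6747/395⌋=17
  n=40…49: ⌊6920/395⌋=17 ⌊7093/395⌋=17 ⌊7266/395⌋=18 ⌊7439/395⌋=18 ⌊7612/395⌋=19 ⌊7785/395⌋=19 ⌊7958/395⌋=20 ⌊8131/395⌋=20 ⌊8304/395⌋=21 ⌊8477/395⌋=21
  n=50…59: ⌊8650/395⌋=21 ⌊8823/395⌋=22 ⌊8996/395⌋=22 ⌊9169/395⌋=23 ⌊9342/395⌋=23 ⌊9515/395⌋=24 ⌊9688/395⌋=24 ⌊9861/395⌋=24 ⌊10034/395⌋=25 ⌊10207/395⌋=25
  n=60…69: ⌊10380/395⌋=26 ⌊10553/395⌋=26 ⌊10726/395⌋=27 ⌊10899/395⌋=27 ⌊11072/395⌋=28 ⌊11245/395⌋=28 ⌊11418/395⌋=28 ⌊11591/395⌋=29 ⌊11764/395⌋=29 ⌊11937/395⌋=30
  n=70…79: ⌊12110/395⌋=30 ⌊12283/395⌋=31 ⌊12456/395⌋=31 ⌊12629/395⌋=31 ⌊12802/395⌋=32 ⌊12975/395⌋=32 ⌊13148/395⌋=33 ⌊13321/395⌋=33 ⌊13494/395⌋=34 ⌊13667/395⌋=34
  n=80…89: ⌊13840/395⌋=35 ⌊14013/395⌋=35 ⌊14186/395⌋=35 ⌊14359/395⌋=36 ⌊14532/395⌋=36 ⌊14705/395⌋=37 ⌊14878/395⌋=37 ⌊15051/395⌋=38 ⌊15224/395⌋=38 ⌊15397/395⌋=38
  n=90…99: ⌊15570/395⌋=39 ⌊15743/395⌋=39 ⌊15916/395⌋=40 ⌊16089/395⌋=40 ⌊16262/395⌋=41 ⌊16435/395⌋=41 ⌊16608/395⌋=42 ⌊16781/395⌋=42 ⌊16954/395⌋=42 ⌊17127/395⌋=43
  n=100…102: ⌊17300/395⌋=43 ⌊17473/395⌋=44 ⌊17646/395⌋=44
s_n = t_(n+1) − t_n for n = 0 … 101 gives
prefix = 001010100101010100101010010101010010101001010101001010100101010100101010010101010010101001010101001010
slide a length-6 window over [0..5] … [96..101] (97 windows); first occurrence of each distinct factor:
  [  0..  5] 001010
  [  1..  6] 010101
  [  2..  7] 101010
  [  3..  8] 010100
  [  4..  9] 101001
  [  5.. 10] 010010
  [  6.. 11] 100101
  (the other 90 windows repeat one of these)
distinct factors: {001010, 010010, 010100, 010101, 100101, 101001, 101010}
count = 7  (Sturmian bound for length 6 is 7)


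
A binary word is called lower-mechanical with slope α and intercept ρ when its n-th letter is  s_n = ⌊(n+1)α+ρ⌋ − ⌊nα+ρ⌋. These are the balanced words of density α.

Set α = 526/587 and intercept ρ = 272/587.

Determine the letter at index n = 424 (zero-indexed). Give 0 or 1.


1

(n+1)α + ρ = (425·526 + 272) / 587 = 223822/587
nα + ρ     = (424·526 + 272) / 587 = 223296/587
⌊223822/587⌋ = 381,  ⌊223296/587⌋ = 380
s_{424} = 381 − 380 = 1


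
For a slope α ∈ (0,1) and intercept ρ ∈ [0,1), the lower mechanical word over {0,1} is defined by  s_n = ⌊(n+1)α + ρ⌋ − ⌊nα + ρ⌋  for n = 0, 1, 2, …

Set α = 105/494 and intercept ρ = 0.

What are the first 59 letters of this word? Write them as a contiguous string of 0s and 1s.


n=0: ⌊(1·105)/494⌋ − ⌊(0·105)/494⌋ = ⌊105/494⌋ − ⌊0/494⌋ = 0 − 0 = 0
n=1: ⌊(2·105)/494⌋ − ⌊(1·105)/494⌋ = ⌊210/494⌋ − ⌊105/494⌋ = 0 − 0 = 0
n=2: ⌊(3·105)/494⌋ − ⌊(2·105)/494⌋ = ⌊315/494⌋ − ⌊210/494⌋ = 0 − 0 = 0
n=3: ⌊(4·105)/494⌋ − ⌊(3·105)/494⌋ = ⌊420/494⌋ − ⌊315/494⌋ = 0 − 0 = 0
n=4: ⌊(5·105)/494⌋ − ⌊(4·105)/494⌋ = ⌊525/494⌋ − ⌊420/494⌋ = 1 − 0 = 1
n=5: ⌊(6·105)/494⌋ − ⌊(5·105)/494⌋ = ⌊630/494⌋ − ⌊525/494⌋ = 1 − 1 = 0
n=6: ⌊(7·105)/494⌋ − ⌊(6·105)/494⌋ = ⌊735/494⌋ − ⌊630/494⌋ = 1 − 1 = 0
n=7: ⌊(8·105)/494⌋ − ⌊(7·105)/494⌋ = ⌊840/494⌋ − ⌊735/494⌋ = 1 − 1 = 0
n=8: ⌊(9·105)/494⌋ − ⌊(8·105)/494⌋ = ⌊945/494⌋ − ⌊840/494⌋ = 1 − 1 = 0
n=9: ⌊(10·105)/494⌋ − ⌊(9·105)/494⌋ = ⌊1050/494⌋ − ⌊945/494⌋ = 2 − 1 = 1
n=10: ⌊(11·105)/494⌋ − ⌊(10·105)/494⌋ = ⌊1155/494⌋ − ⌊1050/494⌋ = 2 − 2 = 0
n=11: ⌊(12·105)/494⌋ − ⌊(11·105)/494⌋ = ⌊1260/494⌋ − ⌊1155/494⌋ = 2 − 2 = 0
n=12: ⌊(13·105)/494⌋ − ⌊(12·105)/494⌋ = ⌊1365/494⌋ − ⌊1260/494⌋ = 2 − 2 = 0
n=13: ⌊(14·105)/494⌋ − ⌊(13·105)/494⌋ = ⌊1470/494⌋ − ⌊1365/494⌋ = 2 − 2 = 0
n=14: ⌊(15·105)/494⌋ − ⌊(14·105)/494⌋ = ⌊1575/494⌋ − ⌊1470/494⌋ = 3 − 2 = 1
n=15: ⌊(16·105)/494⌋ − ⌊(15·105)/494⌋ = ⌊1680/494⌋ − ⌊1575/494⌋ = 3 − 3 = 0
n=16: ⌊(17·105)/494⌋ − ⌊(16·105)/494⌋ = ⌊1785/494⌋ − ⌊1680/494⌋ = 3 − 3 = 0
n=17: ⌊(18·105)/494⌋ − ⌊(17·105)/494⌋ = ⌊1890/494⌋ − ⌊1785/494⌋ = 3 − 3 = 0
n=18: ⌊(19·105)/494⌋ − ⌊(18·105)/494⌋ = ⌊1995/494⌋ − ⌊1890/494⌋ = 4 − 3 = 1
n=19: ⌊(20·105)/494⌋ − ⌊(19·105)/494⌋ = ⌊2100/494⌋ − ⌊1995/494⌋ = 4 − 4 = 0
n=20: ⌊(21·105)/494⌋ − ⌊(20·105)/494⌋ = ⌊2205/494⌋ − ⌊2100/494⌋ = 4 − 4 = 0
n=21: ⌊(22·105)/494⌋ − ⌊(21·105)/494⌋ = ⌊2310/494⌋ − ⌊2205/494⌋ = 4 − 4 = 0
n=22: ⌊(23·105)/494⌋ − ⌊(22·105)/494⌋ = ⌊2415/494⌋ − ⌊2310/494⌋ = 4 − 4 = 0
n=23: ⌊(24·105)/494⌋ − ⌊(23·105)/494⌋ = ⌊2520/494⌋ − ⌊2415/494⌋ = 5 − 4 = 1
n=24: ⌊(25·105)/494⌋ − ⌊(24·105)/494⌋ = ⌊2625/494⌋ − ⌊2520/494⌋ = 5 − 5 = 0
n=25: ⌊(26·105)/494⌋ − ⌊(25·105)/494⌋ = ⌊2730/494⌋ − ⌊2625/494⌋ = 5 − 5 = 0
n=26: ⌊(27·105)/494⌋ − ⌊(26·105)/494⌋ = ⌊2835/494⌋ − ⌊2730/494⌋ = 5 − 5 = 0
n=27: ⌊(28·105)/494⌋ − ⌊(27·105)/494⌋ = ⌊2940/494⌋ − ⌊2835/494⌋ = 5 − 5 = 0
n=28: ⌊(29·105)/494⌋ − ⌊(28·105)/494⌋ = ⌊3045/494⌋ − ⌊2940/494⌋ = 6 − 5 = 1
n=29: ⌊(30·105)/494⌋ − ⌊(29·105)/494⌋ = ⌊3150/494⌋ − ⌊3045/494⌋ = 6 − 6 = 0
n=30: ⌊(31·105)/494⌋ − ⌊(30·105)/494⌋ = ⌊3255/494⌋ − ⌊3150/494⌋ = 6 − 6 = 0
n=31: ⌊(32·105)/494⌋ − ⌊(31·105)/494⌋ = ⌊3360/494⌋ − ⌊3255/494⌋ = 6 − 6 = 0
n=32: ⌊(33·105)/494⌋ − ⌊(32·105)/494⌋ = ⌊3465/494⌋ − ⌊3360/494⌋ = 7 − 6 = 1
n=33: ⌊(34·105)/494⌋ − ⌊(33·105)/494⌋ = ⌊3570/494⌋ − ⌊3465/494⌋ = 7 − 7 = 0
n=34: ⌊(35·105)/494⌋ − ⌊(34·105)/494⌋ = ⌊3675/494⌋ − ⌊3570/494⌋ = 7 − 7 = 0
n=35: ⌊(36·105)/494⌋ − ⌊(35·105)/494⌋ = ⌊3780/494⌋ − ⌊3675/494⌋ = 7 − 7 = 0
n=36: ⌊(37·105)/494⌋ − ⌊(36·105)/494⌋ = ⌊3885/494⌋ − ⌊3780/494⌋ = 7 − 7 = 0
n=37: ⌊(38·105)/494⌋ − ⌊(37·105)/494⌋ = ⌊3990/494⌋ − ⌊3885/494⌋ = 8 − 7 = 1
n=38: ⌊(39·105)/494⌋ − ⌊(38·105)/494⌋ = ⌊4095/494⌋ − ⌊3990/494⌋ = 8 − 8 = 0
n=39: ⌊(40·105)/494⌋ − ⌊(39·105)/494⌋ = ⌊4200/494⌋ − ⌊4095/494⌋ = 8 − 8 = 0
n=40: ⌊(41·105)/494⌋ − ⌊(40·105)/494⌋ = ⌊4305/494⌋ − ⌊4200/494⌋ = 8 − 8 = 0
n=41: ⌊(42·105)/494⌋ − ⌊(41·105)/494⌋ = ⌊4410/494⌋ − ⌊4305/494⌋ = 8 − 8 = 0
n=42: ⌊(43·105)/494⌋ − ⌊(42·105)/494⌋ = ⌊4515/494⌋ − ⌊4410/494⌋ = 9 − 8 = 1
n=43: ⌊(44·105)/494⌋ − ⌊(43·105)/494⌋ = ⌊4620/494⌋ − ⌊4515/494⌋ = 9 − 9 = 0
n=44: ⌊(45·105)/494⌋ − ⌊(44·105)/494⌋ = ⌊4725/494⌋ − ⌊4620/494⌋ = 9 − 9 = 0
n=45: ⌊(46·105)/494⌋ − ⌊(45·105)/494⌋ = ⌊4830/494⌋ − ⌊4725/494⌋ = 9 − 9 = 0
n=46: ⌊(47·105)/494⌋ − ⌊(46·105)/494⌋ = ⌊4935/494⌋ − ⌊4830/494⌋ = 9 − 9 = 0
n=47: ⌊(48·105)/494⌋ − ⌊(47·105)/494⌋ = ⌊5040/494⌋ − ⌊4935/494⌋ = 10 − 9 = 1
n=48: ⌊(49·105)/494⌋ − ⌊(48·105)/494⌋ = ⌊5145/494⌋ − ⌊5040/494⌋ = 10 − 10 = 0
n=49: ⌊(50·105)/494⌋ − ⌊(49·105)/494⌋ = ⌊5250/494⌋ − ⌊5145/494⌋ = 10 − 10 = 0
n=50: ⌊(51·105)/494⌋ − ⌊(50·105)/494⌋ = ⌊5355/494⌋ − ⌊5250/494⌋ = 10 − 10 = 0
n=51: ⌊(52·105)/494⌋ − ⌊(51·105)/494⌋ = ⌊5460/494⌋ − ⌊5355/494⌋ = 11 − 10 = 1
n=52: ⌊(53·105)/494⌋ − ⌊(52·105)/494⌋ = ⌊5565/494⌋ − ⌊5460/494⌋ = 11 − 11 = 0
n=53: ⌊(54·105)/494⌋ − ⌊(53·105)/494⌋ = ⌊5670/494⌋ − ⌊5565/494⌋ = 11 − 11 = 0
n=54: ⌊(55·105)/494⌋ − ⌊(54·105)/494⌋ = ⌊5775/494⌋ − ⌊5670/494⌋ = 11 − 11 = 0
n=55: ⌊(56·105)/494⌋ − ⌊(55·105)/494⌋ = ⌊5880/494⌋ − ⌊5775/494⌋ = 11 − 11 = 0
n=56: ⌊(57·105)/494⌋ − ⌊(56·105)/494⌋ = ⌊5985/494⌋ − ⌊5880/494⌋ = 12 − 11 = 1
n=57: ⌊(58·105)/494⌋ − ⌊(57·105)/494⌋ = ⌊6090/494⌋ − ⌊5985/494⌋ = 12 − 12 = 0
n=58: ⌊(59·105)/494⌋ − ⌊(58·105)/494⌋ = ⌊6195/494⌋ − ⌊6090/494⌋ = 12 − 12 = 0

00001000010000100010000100001000100001000010000100010000100


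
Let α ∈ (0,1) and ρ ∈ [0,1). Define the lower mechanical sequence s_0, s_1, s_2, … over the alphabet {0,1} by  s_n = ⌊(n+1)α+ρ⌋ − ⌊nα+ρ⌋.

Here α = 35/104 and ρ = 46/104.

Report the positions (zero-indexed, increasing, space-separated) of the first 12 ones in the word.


1 4 7 10 13 16 19 22 25 28 31 34

n=0: ⌊81/104⌋−⌊46/104⌋ = 0−0 = 0
n=1: ⌊116/104⌋−⌊81/104⌋ = 1−0 = 1  ← one
n=2: ⌊151/104⌋−⌊116/104⌋ = 1−1 = 0
n=3: ⌊186/104⌋−⌊151/104⌋ = 1−1 = 0
n=4: ⌊221/104⌋−⌊186/104⌋ = 2−1 = 1  ← one
n=5: ⌊256/104⌋−⌊221/104⌋ = 2−2 = 0
n=6: ⌊291/104⌋−⌊256/104⌋ = 2−2 = 0
n=7: ⌊326/104⌋−⌊291/104⌋ = 3−2 = 1  ← one
n=8: ⌊361/104⌋−⌊326/104⌋ = 3−3 = 0
n=9: ⌊396/104⌋−⌊361/104⌋ = 3−3 = 0
n=10: ⌊431/104⌋−⌊396/104⌋ = 4−3 = 1  ← one
n=11: ⌊466/104⌋−⌊431/104⌋ = 4−4 = 0
n=12: ⌊501/104⌋−⌊466/104⌋ = 4−4 = 0
n=13: ⌊536/104⌋−⌊501/104⌋ = 5−4 = 1  ← one
n=14: ⌊571/104⌋−⌊536/104⌋ = 5−5 = 0
n=15: ⌊606/104⌋−⌊571/104⌋ = 5−5 = 0
n=16: ⌊641/104⌋−⌊606/104⌋ = 6−5 = 1  ← one
n=17: ⌊676/104⌋−⌊641/104⌋ = 6−6 = 0
n=18: ⌊711/104⌋−⌊676/104⌋ = 6−6 = 0
n=19: ⌊746/104⌋−⌊711/104⌋ = 7−6 = 1  ← one
n=20: ⌊781/104⌋−⌊746/104⌋ = 7−7 = 0
n=21: ⌊816/104⌋−⌊781/104⌋ = 7−7 = 0
n=22: ⌊851/104⌋−⌊816/104⌋ = 8−7 = 1  ← one
n=23: ⌊886/104⌋−⌊851/104⌋ = 8−8 = 0
n=24: ⌊921/104⌋−⌊886/104⌋ = 8−8 = 0
n=25: ⌊956/104⌋−⌊921/104⌋ = 9−8 = 1  ← one
n=26: ⌊991/104⌋−⌊956/104⌋ = 9−9 = 0
n=27: ⌊1026/104⌋−⌊991/104⌋ = 9−9 = 0
n=28: ⌊1061/104⌋−⌊1026/104⌋ = 10−9 = 1  ← one
n=29: ⌊1096/104⌋−⌊1061/104⌋ = 10−10 = 0
n=30: ⌊1131/104⌋−⌊1096/104⌋ = 10−10 = 0
n=31: ⌊1166/104⌋−⌊1131/104⌋ = 11−10 = 1  ← one
n=32: ⌊1201/104⌋−⌊1166/104⌋ = 11−11 = 0
n=33: ⌊1236/104⌋−⌊1201/104⌋ = 11−11 = 0
n=34: ⌊1271/104⌋−⌊1236/104⌋ = 12−11 = 1  ← one
positions of the first 12 ones: 1 4 7 10 13 16 19 22 25 28 31 34


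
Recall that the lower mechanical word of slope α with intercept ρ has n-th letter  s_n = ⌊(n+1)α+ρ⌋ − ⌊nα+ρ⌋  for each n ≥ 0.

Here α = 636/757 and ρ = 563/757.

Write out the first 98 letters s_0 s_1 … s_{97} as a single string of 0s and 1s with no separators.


n=0: ⌊(1·636+563)/757⌋ − ⌊(0·636+563)/757⌋ = ⌊1199/757⌋ − ⌊563/757⌋ = 1 − 0 = 1
n=1: ⌊(2·636+563)/757⌋ − ⌊(1·636+563)/757⌋ = ⌊1835/757⌋ − ⌊1199/757⌋ = 2 − 1 = 1
n=2: ⌊(3·636+563)/757⌋ − ⌊(2·636+563)/757⌋ = ⌊2471/757⌋ − ⌊1835/757⌋ = 3 − 2 = 1
n=3: ⌊(4·636+563)/757⌋ − ⌊(3·636+563)/757⌋ = ⌊3107/757⌋ − ⌊2471/757⌋ = 4 − 3 = 1
n=4: ⌊(5·636+563)/757⌋ − ⌊(4·636+563)/757⌋ = ⌊3743/757⌋ − ⌊3107/757⌋ = 4 − 4 = 0
n=5: ⌊(6·636+563)/757⌋ − ⌊(5·636+563)/757⌋ = ⌊4379/757⌋ − ⌊3743/757⌋ = 5 − 4 = 1
n=6: ⌊(7·636+563)/757⌋ − ⌊(6·636+563)/757⌋ = ⌊5015/757⌋ − ⌊4379/757⌋ = 6 − 5 = 1
n=7: ⌊(8·636+563)/757⌋ − ⌊(7·636+563)/757⌋ = ⌊5651/757⌋ − ⌊5015/757⌋ = 7 − 6 = 1
n=8: ⌊(9·636+563)/757⌋ − ⌊(8·636+563)/757⌋ = ⌊6287/757⌋ − ⌊5651/757⌋ = 8 − 7 = 1
n=9: ⌊(10·636+563)/757⌋ − ⌊(9·636+563)/757⌋ = ⌊6923/757⌋ − ⌊6287/757⌋ = 9 − 8 = 1
n=10: ⌊(11·636+563)/757⌋ − ⌊(10·636+563)/757⌋ = ⌊7559/757⌋ − ⌊6923/757⌋ = 9 − 9 = 0
n=11: ⌊(12·636+563)/757⌋ − ⌊(11·636+563)/757⌋ = ⌊8195/757⌋ − ⌊7559/757⌋ = 10 − 9 = 1
n=12: ⌊(13·636+563)/757⌋ − ⌊(12·636+563)/757⌋ = ⌊8831/757⌋ − ⌊8195/757⌋ = 11 − 10 = 1
n=13: ⌊(14·636+563)/757⌋ − ⌊(13·636+563)/757⌋ = ⌊9467/757⌋ − ⌊8831/757⌋ = 12 − 11 = 1
n=14: ⌊(15·636+563)/757⌋ − ⌊(14·636+563)/757⌋ = ⌊10103/757⌋ − ⌊9467/757⌋ = 13 − 12 = 1
n=15: ⌊(16·636+563)/757⌋ − ⌊(15·636+563)/757⌋ = ⌊10739/757⌋ − ⌊10103/757⌋ = 14 − 13 = 1
n=16: ⌊(17·636+563)/757⌋ − ⌊(16·636+563)/757⌋ = ⌊11375/757⌋ − ⌊10739/757⌋ = 15 − 14 = 1
n=17: ⌊(18·636+563)/757⌋ − ⌊(17·636+563)/757⌋ = ⌊12011/757⌋ − ⌊11375/757⌋ = 15 − 15 = 0
n=18: ⌊(19·636+563)/757⌋ − ⌊(18·636+563)/757⌋ = ⌊12647/757⌋ − ⌊12011/757⌋ = 16 − 15 = 1
n=19: ⌊(20·636+563)/757⌋ − ⌊(19·636+563)/757⌋ = ⌊13283/757⌋ − ⌊12647/757⌋ = 17 − 16 = 1
n=20: ⌊(21·636+563)/757⌋ − ⌊(20·636+563)/757⌋ = ⌊13919/757⌋ − ⌊13283/757⌋ = 18 − 17 = 1
n=21: ⌊(22·636+563)/757⌋ − ⌊(21·636+563)/757⌋ = ⌊14555/757⌋ − ⌊13919/757⌋ = 19 − 18 = 1
n=22: ⌊(23·636+563)/757⌋ − ⌊(22·636+563)/757⌋ = ⌊15191/757⌋ − ⌊14555/757⌋ = 20 − 19 = 1
n=23: ⌊(24·636+563)/757⌋ − ⌊(23·636+563)/757⌋ = ⌊15827/757⌋ − ⌊15191/757⌋ = 20 − 20 = 0
n=24: ⌊(25·636+563)/757⌋ − ⌊(24·636+563)/757⌋ = ⌊16463/757⌋ − ⌊15827/757⌋ = 21 − 20 = 1
n=25: ⌊(26·636+563)/757⌋ − ⌊(25·636+563)/757⌋ = ⌊17099/757⌋ − ⌊16463/757⌋ = 22 − 21 = 1
n=26: ⌊(27·636+563)/757⌋ − ⌊(26·636+563)/757⌋ = ⌊17735/757⌋ − ⌊17099/757⌋ = 23 − 22 = 1
n=27: ⌊(28·636+563)/757⌋ − ⌊(27·636+563)/757⌋ = ⌊18371/757⌋ − ⌊17735/757⌋ = 24 − 23 = 1
n=28: ⌊(29·636+563)/757⌋ − ⌊(28·636+563)/757⌋ = ⌊19007/757⌋ − ⌊18371/757⌋ = 25 − 24 = 1
n=29: ⌊(30·636+563)/757⌋ − ⌊(29·636+563)/757⌋ = ⌊19643/757⌋ − ⌊19007/757⌋ = 25 − 25 = 0
n=30: ⌊(31·636+563)/757⌋ − ⌊(30·636+563)/757⌋ = ⌊20279/757⌋ − ⌊19643/757⌋ = 26 − 25 = 1
n=31: ⌊(32·636+563)/757⌋ − ⌊(31·636+563)/757⌋ = ⌊20915/757⌋ − ⌊20279/757⌋ = 27 − 26 = 1
n=32: ⌊(33·636+563)/757⌋ − ⌊(32·636+563)/757⌋ = ⌊21551/757⌋ − ⌊20915/757⌋ = 28 − 27 = 1
n=33: ⌊(34·636+563)/757⌋ − ⌊(33·636+563)/757⌋ = ⌊22187/757⌋ − ⌊21551/757⌋ = 29 − 28 = 1
n=34: ⌊(35·636+563)/757⌋ − ⌊(34·636+563)/757⌋ = ⌊22823/757⌋ − ⌊22187/757⌋ = 30 − 29 = 1
n=35: ⌊(36·636+563)/757⌋ − ⌊(35·636+563)/757⌋ = ⌊23459/757⌋ − ⌊22823/757⌋ = 30 − 30 = 0
n=36: ⌊(37·636+563)/757⌋ − ⌊(36·636+563)/757⌋ = ⌊24095/757⌋ − ⌊23459/757⌋ = 31 − 30 = 1
n=37: ⌊(38·636+563)/757⌋ − ⌊(37·636+563)/757⌋ = ⌊24731/757⌋ − ⌊24095/757⌋ = 32 − 31 = 1
n=38: ⌊(39·636+563)/757⌋ − ⌊(38·636+563)/757⌋ = ⌊25367/757⌋ − ⌊24731/757⌋ = 33 − 32 = 1
n=39: ⌊(40·636+563)/757⌋ − ⌊(39·636+563)/757⌋ = ⌊26003/757⌋ − ⌊25367/757⌋ = 34 − 33 = 1
n=40: ⌊(41·636+563)/757⌋ − ⌊(40·636+563)/757⌋ = ⌊26639/757⌋ − ⌊26003/757⌋ = 35 − 34 = 1
n=41: ⌊(42·636+563)/757⌋ − ⌊(41·636+563)/757⌋ = ⌊27275/757⌋ − ⌊26639/757⌋ = 36 − 35 = 1
n=42: ⌊(43·636+563)/757⌋ − ⌊(42·636+563)/757⌋ = ⌊27911/757⌋ − ⌊27275/757⌋ = 36 − 36 = 0
n=43: ⌊(44·636+563)/757⌋ − ⌊(43·636+563)/757⌋ = ⌊28547/757⌋ − ⌊27911/757⌋ = 37 − 36 = 1
n=44: ⌊(45·636+563)/757⌋ − ⌊(44·636+563)/757⌋ = ⌊29183/757⌋ − ⌊28547/757⌋ = 38 − 37 = 1
n=45: ⌊(46·636+563)/757⌋ − ⌊(45·636+563)/757⌋ = ⌊29819/757⌋ − ⌊29183/757⌋ = 39 − 38 = 1
n=46: ⌊(47·636+563)/757⌋ − ⌊(46·636+563)/757⌋ = ⌊30455/757⌋ − ⌊29819/757⌋ = 40 − 39 = 1
n=47: ⌊(48·636+563)/757⌋ − ⌊(47·636+563)/757⌋ = ⌊31091/757⌋ − ⌊30455/757⌋ = 41 − 40 = 1
n=48: ⌊(49·636+563)/757⌋ − ⌊(48·636+563)/757⌋ = ⌊31727/757⌋ − ⌊31091/757⌋ = 41 − 41 = 0
n=49: ⌊(50·636+563)/757⌋ − ⌊(49·636+563)/757⌋ = ⌊32363/757⌋ − ⌊31727/757⌋ = 42 − 41 = 1
n=50: ⌊(51·636+563)/757⌋ − ⌊(50·636+563)/757⌋ = ⌊32999/757⌋ − ⌊32363/757⌋ = 43 − 42 = 1
n=51: ⌊(52·636+563)/757⌋ − ⌊(51·636+563)/757⌋ = ⌊33635/757⌋ − ⌊32999/757⌋ = 44 − 43 = 1
n=52: ⌊(53·636+563)/757⌋ − ⌊(52·636+563)/757⌋ = ⌊34271/757⌋ − ⌊33635/757⌋ = 45 − 44 = 1
n=53: ⌊(54·636+563)/757⌋ − ⌊(53·636+563)/757⌋ = ⌊34907/757⌋ − ⌊34271/757⌋ = 46 − 45 = 1
n=54: ⌊(55·636+563)/757⌋ − ⌊(54·636+563)/757⌋ = ⌊35543/757⌋ − ⌊34907/757⌋ = 46 − 46 = 0
n=55: ⌊(56·636+563)/757⌋ − ⌊(55·636+563)/757⌋ = ⌊36179/757⌋ − ⌊35543/757⌋ = 47 − 46 = 1
n=56: ⌊(57·636+563)/757⌋ − ⌊(56·636+563)/757⌋ = ⌊36815/757⌋ − ⌊36179/757⌋ = 48 − 47 = 1
n=57: ⌊(58·636+563)/757⌋ − ⌊(57·636+563)/757⌋ = ⌊37451/757⌋ − ⌊36815/757⌋ = 49 − 48 = 1
n=58: ⌊(59·636+563)/757⌋ − ⌊(58·636+563)/757⌋ = ⌊38087/757⌋ − ⌊37451/757⌋ = 50 − 49 = 1
n=59: ⌊(60·636+563)/757⌋ − ⌊(59·636+563)/757⌋ = ⌊38723/757⌋ − ⌊38087/757⌋ = 51 − 50 = 1
n=60: ⌊(61·636+563)/757⌋ − ⌊(60·636+563)/757⌋ = ⌊39359/757⌋ − ⌊38723/757⌋ = 51 − 51 = 0
n=61: ⌊(62·636+563)/757⌋ − ⌊(61·636+563)/757⌋ = ⌊39995/757⌋ − ⌊39359/757⌋ = 52 − 51 = 1
n=62: ⌊(63·636+563)/757⌋ − ⌊(62·636+563)/757⌋ = ⌊40631/757⌋ − ⌊39995/757⌋ = 53 − 52 = 1
n=63: ⌊(64·636+563)/757⌋ − ⌊(63·636+563)/757⌋ = ⌊41267/757⌋ − ⌊40631/757⌋ = 54 − 53 = 1
n=64: ⌊(65·636+563)/757⌋ − ⌊(64·636+563)/757⌋ = ⌊41903/757⌋ − ⌊41267/757⌋ = 55 − 54 = 1
n=65: ⌊(66·636+563)/757⌋ − ⌊(65·636+563)/757⌋ = ⌊42539/757⌋ − ⌊41903/757⌋ = 56 − 55 = 1
n=66: ⌊(67·636+563)/757⌋ − ⌊(66·636+563)/757⌋ = ⌊43175/757⌋ − ⌊42539/757⌋ = 57 − 56 = 1
n=67: ⌊(68·636+563)/757⌋ − ⌊(67·636+563)/757⌋ = ⌊43811/757⌋ − ⌊43175/757⌋ = 57 − 57 = 0
n=68: ⌊(69·636+563)/757⌋ − ⌊(68·636+563)/757⌋ = ⌊44447/757⌋ − ⌊43811/757⌋ = 58 − 57 = 1
n=69: ⌊(70·636+563)/757⌋ − ⌊(69·636+563)/757⌋ = ⌊45083/757⌋ − ⌊44447/757⌋ = 59 − 58 = 1
n=70: ⌊(71·636+563)/757⌋ − ⌊(70·636+563)/757⌋ = ⌊45719/757⌋ − ⌊45083/757⌋ = 60 − 59 = 1
n=71: ⌊(72·636+563)/757⌋ − ⌊(71·636+563)/757⌋ = ⌊46355/757⌋ − ⌊45719/757⌋ = 61 − 60 = 1
n=72: ⌊(73·636+563)/757⌋ − ⌊(72·636+563)/757⌋ = ⌊46991/757⌋ − ⌊46355/757⌋ = 62 − 61 = 1
n=73: ⌊(74·636+563)/757⌋ − ⌊(73·636+563)/757⌋ = ⌊47627/757⌋ − ⌊46991/757⌋ = 62 − 62 = 0
n=74: ⌊(75·636+563)/757⌋ − ⌊(74·636+563)/757⌋ = ⌊48263/757⌋ − ⌊47627/757⌋ = 63 − 62 = 1
n=75: ⌊(76·636+563)/757⌋ − ⌊(75·636+563)/757⌋ = ⌊48899/757⌋ − ⌊48263/757⌋ = 64 − 63 = 1
n=76: ⌊(77·636+563)/757⌋ − ⌊(76·636+563)/757⌋ = ⌊49535/757⌋ − ⌊48899/757⌋ = 65 − 64 = 1
n=77: ⌊(78·636+563)/757⌋ − ⌊(77·636+563)/757⌋ = ⌊50171/757⌋ − ⌊49535/757⌋ = 66 − 65 = 1
n=78: ⌊(79·636+563)/757⌋ − ⌊(78·636+563)/757⌋ = ⌊50807/757⌋ − ⌊50171/757⌋ = 67 − 66 = 1
n=79: ⌊(80·636+563)/757⌋ − ⌊(79·636+563)/757⌋ = ⌊51443/757⌋ − ⌊50807/757⌋ = 67 − 67 = 0
n=80: ⌊(81·636+563)/757⌋ − ⌊(80·636+563)/757⌋ = ⌊52079/757⌋ − ⌊51443/757⌋ = 68 − 67 = 1
n=81: ⌊(82·636+563)/757⌋ − ⌊(81·636+563)/757⌋ = ⌊52715/757⌋ − ⌊52079/757⌋ = 69 − 68 = 1
n=82: ⌊(83·636+563)/757⌋ − ⌊(82·636+563)/757⌋ = ⌊53351/757⌋ − ⌊52715/757⌋ = 70 − 69 = 1
n=83: ⌊(84·636+563)/757⌋ − ⌊(83·636+563)/757⌋ = ⌊53987/757⌋ − ⌊53351/757⌋ = 71 − 70 = 1
n=84: ⌊(85·636+563)/757⌋ − ⌊(84·636+563)/757⌋ = ⌊54623/757⌋ − ⌊53987/757⌋ = 72 − 71 = 1
n=85: ⌊(86·636+563)/757⌋ − ⌊(85·636+563)/757⌋ = ⌊55259/757⌋ − ⌊54623/757⌋ = 72 − 72 = 0
n=86: ⌊(87·636+563)/757⌋ − ⌊(86·636+563)/757⌋ = ⌊55895/757⌋ − ⌊55259/757⌋ = 73 − 72 = 1
n=87: ⌊(88·636+563)/757⌋ − ⌊(87·636+563)/757⌋ = ⌊56531/757⌋ − ⌊55895/757⌋ = 74 − 73 = 1
n=88: ⌊(89·636+563)/757⌋ − ⌊(88·636+563)/757⌋ = ⌊57167/757⌋ − ⌊56531/757⌋ = 75 − 74 = 1
n=89: ⌊(90·636+563)/757⌋ − ⌊(89·636+563)/757⌋ = ⌊57803/757⌋ − ⌊57167/757⌋ = 76 − 75 = 1
n=90: ⌊(91·636+563)/757⌋ − ⌊(90·636+563)/757⌋ = ⌊58439/757⌋ − ⌊57803/757⌋ = 77 − 76 = 1
n=91: ⌊(92·636+563)/757⌋ − ⌊(91·636+563)/757⌋ = ⌊59075/757⌋ − ⌊58439/757⌋ = 78 − 77 = 1
n=92: ⌊(93·636+563)/757⌋ − ⌊(92·636+563)/757⌋ = ⌊59711/757⌋ − ⌊59075/757⌋ = 78 − 78 = 0
n=93: ⌊(94·636+563)/757⌋ − ⌊(93·636+563)/757⌋ = ⌊60347/757⌋ − ⌊59711/757⌋ = 79 − 78 = 1
n=94: ⌊(95·636+563)/757⌋ − ⌊(94·636+563)/757⌋ = ⌊60983/757⌋ − ⌊60347/757⌋ = 80 − 79 = 1
n=95: ⌊(96·636+563)/757⌋ − ⌊(95·636+563)/757⌋ = ⌊61619/757⌋ − ⌊60983/757⌋ = 81 − 80 = 1
n=96: ⌊(97·636+563)/757⌋ − ⌊(96·636+563)/757⌋ = ⌊62255/757⌋ − ⌊61619/757⌋ = 82 − 81 = 1
n=97: ⌊(98·636+563)/757⌋ − ⌊(97·636+563)/757⌋ = ⌊62891/757⌋ − ⌊62255/757⌋ = 83 − 82 = 1

11110111110111111011111011111011111011111101111101111101111101111110111110111110111110111111011111


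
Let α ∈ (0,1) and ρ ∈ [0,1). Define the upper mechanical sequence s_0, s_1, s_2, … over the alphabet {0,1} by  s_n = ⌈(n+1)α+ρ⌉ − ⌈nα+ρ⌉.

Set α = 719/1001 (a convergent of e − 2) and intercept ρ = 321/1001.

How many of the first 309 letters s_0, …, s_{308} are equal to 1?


#1s = Σ_{n=0}^{308} s_n = Σ_{n=0}^{308} (⌈(n+1)α+ρ⌉ − ⌈nα+ρ⌉)
the sum telescopes: every ⌈nα+ρ⌉ with 0 < n < 309 appears once with + and once with −, leaving ⌈309α+ρ⌉ − ⌈0·α+ρ⌉
309α + ρ = (309·719 + 321) / 1001 = 222492/1001
ρ = 321/1001
⌈222492/1001⌉ = 223,  ⌈321/1001⌉ = 1
#1s = 223 − 1 = 222

222


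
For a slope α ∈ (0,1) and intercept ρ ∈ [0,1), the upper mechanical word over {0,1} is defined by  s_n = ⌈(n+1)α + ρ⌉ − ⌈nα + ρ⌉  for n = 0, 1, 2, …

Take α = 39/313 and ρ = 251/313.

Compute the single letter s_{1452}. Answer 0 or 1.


0

(n+1)α + ρ = (1453·39 + 251) / 313 = 56918/313
nα + ρ     = (1452·39 + 251) / 313 = 56879/313
⌈56918/313⌉ = 182,  ⌈56879/313⌉ = 182
s_{1452} = 182 − 182 = 0


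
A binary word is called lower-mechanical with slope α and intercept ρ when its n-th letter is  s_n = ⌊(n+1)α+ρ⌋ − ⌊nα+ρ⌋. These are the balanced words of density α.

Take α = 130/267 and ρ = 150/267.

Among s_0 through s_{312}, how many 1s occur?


#1s = Σ_{n=0}^{312} s_n = Σ_{n=0}^{312} (⌊(n+1)α+ρ⌋ − ⌊nα+ρ⌋)
the sum telescopes: every ⌊nα+ρ⌋ with 0 < n < 313 appears once with + and once with −, leaving ⌊313α+ρ⌋ − ⌊0·α+ρ⌋
313α + ρ = (313·130 + 150) / 267 = 40840/267
ρ = 150/267
⌊40840/267⌋ = 152,  ⌊150/267⌋ = 0
#1s = 152 − 0 = 152

152


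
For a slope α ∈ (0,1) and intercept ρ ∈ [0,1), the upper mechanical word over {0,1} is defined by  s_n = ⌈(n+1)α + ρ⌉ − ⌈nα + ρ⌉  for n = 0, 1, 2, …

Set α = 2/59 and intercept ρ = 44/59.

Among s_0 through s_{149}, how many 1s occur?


5

#1s = Σ_{n=0}^{149} s_n = Σ_{n=0}^{149} (⌈(n+1)α+ρ⌉ − ⌈nα+ρ⌉)
the sum telescopes: every ⌈nα+ρ⌉ with 0 < n < 150 appears once with + and once with −, leaving ⌈150α+ρ⌉ − ⌈0·α+ρ⌉
150α + ρ = (150·2 + 44) / 59 = 344/59
ρ = 44/59
⌈344/59⌉ = 6,  ⌈44/59⌉ = 1
#1s = 6 − 1 = 5


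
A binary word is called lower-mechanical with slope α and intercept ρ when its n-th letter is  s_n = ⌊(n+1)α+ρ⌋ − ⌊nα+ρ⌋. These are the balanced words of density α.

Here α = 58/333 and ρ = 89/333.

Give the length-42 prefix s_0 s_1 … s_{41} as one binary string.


n=0: ⌊(1·58+89)/333⌋ − ⌊(0·58+89)/333⌋ = ⌊147/333⌋ − ⌊89/333⌋ = 0 − 0 = 0
n=1: ⌊(2·58+89)/333⌋ − ⌊(1·58+89)/333⌋ = ⌊205/333⌋ − ⌊147/333⌋ = 0 − 0 = 0
n=2: ⌊(3·58+89)/333⌋ − ⌊(2·58+89)/333⌋ = ⌊263/333⌋ − ⌊205/333⌋ = 0 − 0 = 0
n=3: ⌊(4·58+89)/333⌋ − ⌊(3·58+89)/333⌋ = ⌊321/333⌋ − ⌊263/333⌋ = 0 − 0 = 0
n=4: ⌊(5·58+89)/333⌋ − ⌊(4·58+89)/333⌋ = ⌊379/333⌋ − ⌊321/333⌋ = 1 − 0 = 1
n=5: ⌊(6·58+89)/333⌋ − ⌊(5·58+89)/333⌋ = ⌊437/333⌋ − ⌊379/333⌋ = 1 − 1 = 0
n=6: ⌊(7·58+89)/333⌋ − ⌊(6·58+89)/333⌋ = ⌊495/333⌋ − ⌊437/333⌋ = 1 − 1 = 0
n=7: ⌊(8·58+89)/333⌋ − ⌊(7·58+89)/333⌋ = ⌊553/333⌋ − ⌊495/333⌋ = 1 − 1 = 0
n=8: ⌊(9·58+89)/333⌋ − ⌊(8·58+89)/333⌋ = ⌊611/333⌋ − ⌊553/333⌋ = 1 − 1 = 0
n=9: ⌊(10·58+89)/333⌋ − ⌊(9·58+89)/333⌋ = ⌊669/333⌋ − ⌊611/333⌋ = 2 − 1 = 1
n=10: ⌊(11·58+89)/333⌋ − ⌊(10·58+89)/333⌋ = ⌊727/333⌋ − ⌊669/333⌋ = 2 − 2 = 0
n=11: ⌊(12·58+89)/333⌋ − ⌊(11·58+89)/333⌋ = ⌊785/333⌋ − ⌊727/333⌋ = 2 − 2 = 0
n=12: ⌊(13·58+89)/333⌋ − ⌊(12·58+89)/333⌋ = ⌊843/333⌋ − ⌊785/333⌋ = 2 − 2 = 0
n=13: ⌊(14·58+89)/333⌋ − ⌊(13·58+89)/333⌋ = ⌊901/333⌋ − ⌊843/333⌋ = 2 − 2 = 0
n=14: ⌊(15·58+89)/333⌋ − ⌊(14·58+89)/333⌋ = ⌊959/333⌋ − ⌊901/333⌋ = 2 − 2 = 0
n=15: ⌊(16·58+89)/333⌋ − ⌊(15·58+89)/333⌋ = ⌊1017/333⌋ − ⌊959/333⌋ = 3 − 2 = 1
n=16: ⌊(17·58+89)/333⌋ − ⌊(16·58+89)/333⌋ = ⌊1075/333⌋ − ⌊1017/333⌋ = 3 − 3 = 0
n=17: ⌊(18·58+89)/333⌋ − ⌊(17·58+89)/333⌋ = ⌊1133/333⌋ − ⌊1075/333⌋ = 3 − 3 = 0
n=18: ⌊(19·58+89)/333⌋ − ⌊(18·58+89)/333⌋ = ⌊1191/333⌋ − ⌊1133/333⌋ = 3 − 3 = 0
n=19: ⌊(20·58+89)/333⌋ − ⌊(19·58+89)/333⌋ = ⌊1249/333⌋ − ⌊1191/333⌋ = 3 − 3 = 0
n=20: ⌊(21·58+89)/333⌋ − ⌊(20·58+89)/333⌋ = ⌊1307/333⌋ − ⌊1249/333⌋ = 3 − 3 = 0
n=21: ⌊(22·58+89)/333⌋ − ⌊(21·58+89)/333⌋ = ⌊1365/333⌋ − ⌊1307/333⌋ = 4 − 3 = 1
n=22: ⌊(23·58+89)/333⌋ − ⌊(22·58+89)/333⌋ = ⌊1423/333⌋ − ⌊1365/333⌋ = 4 − 4 = 0
n=23: ⌊(24·58+89)/333⌋ − ⌊(23·58+89)/333⌋ = ⌊1481/333⌋ − ⌊1423/333⌋ = 4 − 4 = 0
n=24: ⌊(25·58+89)/333⌋ − ⌊(24·58+89)/333⌋ = ⌊1539/333⌋ − ⌊1481/333⌋ = 4 − 4 = 0
n=25: ⌊(26·58+89)/333⌋ − ⌊(25·58+89)/333⌋ = ⌊1597/333⌋ − ⌊1539/333⌋ = 4 − 4 = 0
n=26: ⌊(27·58+89)/333⌋ − ⌊(26·58+89)/333⌋ = ⌊1655/333⌋ − ⌊1597/333⌋ = 4 − 4 = 0
n=27: ⌊(28·58+89)/333⌋ − ⌊(27·58+89)/333⌋ = ⌊1713/333⌋ − ⌊1655/333⌋ = 5 − 4 = 1
n=28: ⌊(29·58+89)/333⌋ − ⌊(28·58+89)/333⌋ = ⌊1771/333⌋ − ⌊1713/333⌋ = 5 − 5 = 0
n=29: ⌊(30·58+89)/333⌋ − ⌊(29·58+89)/333⌋ = ⌊1829/333⌋ − ⌊1771/333⌋ = 5 − 5 = 0
n=30: ⌊(31·58+89)/333⌋ − ⌊(30·58+89)/333⌋ = ⌊1887/333⌋ − ⌊1829/333⌋ = 5 − 5 = 0
n=31: ⌊(32·58+89)/333⌋ − ⌊(31·58+89)/333⌋ = ⌊1945/333⌋ − ⌊1887/333⌋ = 5 − 5 = 0
n=32: ⌊(33·58+89)/333⌋ − ⌊(32·58+89)/333⌋ = ⌊2003/333⌋ − ⌊1945/333⌋ = 6 − 5 = 1
n=33: ⌊(34·58+89)/333⌋ − ⌊(33·58+89)/333⌋ = ⌊2061/333⌋ − ⌊2003/333⌋ = 6 − 6 = 0
n=34: ⌊(35·58+89)/333⌋ − ⌊(34·58+89)/333⌋ = ⌊2119/333⌋ − ⌊2061/333⌋ = 6 − 6 = 0
n=35: ⌊(36·58+89)/333⌋ − ⌊(35·58+89)/333⌋ = ⌊2177/333⌋ − ⌊2119/333⌋ = 6 − 6 = 0
n=36: ⌊(37·58+89)/333⌋ − ⌊(36·58+89)/333⌋ = ⌊2235/333⌋ − ⌊2177/333⌋ = 6 − 6 = 0
n=37: ⌊(38·58+89)/333⌋ − ⌊(37·58+89)/333⌋ = ⌊2293/333⌋ − ⌊2235/333⌋ = 6 − 6 = 0
n=38: ⌊(39·58+89)/333⌋ − ⌊(38·58+89)/333⌋ = ⌊2351/333⌋ − ⌊2293/333⌋ = 7 − 6 = 1
n=39: ⌊(40·58+89)/333⌋ − ⌊(39·58+89)/333⌋ = ⌊2409/333⌋ − ⌊2351/333⌋ = 7 − 7 = 0
n=40: ⌊(41·58+89)/333⌋ − ⌊(40·58+89)/333⌋ = ⌊2467/333⌋ − ⌊2409/333⌋ = 7 − 7 = 0
n=41: ⌊(42·58+89)/333⌋ − ⌊(41·58+89)/333⌋ = ⌊2525/333⌋ − ⌊2467/333⌋ = 7 − 7 = 0

000010000100000100000100000100001000001000
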